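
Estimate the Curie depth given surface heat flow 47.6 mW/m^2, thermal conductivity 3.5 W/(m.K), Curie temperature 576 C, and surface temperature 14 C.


T_Curie - T_surf = 576 - 14 = 562 C
Convert q to W/m^2: 47.6 mW/m^2 = 0.0476 W/m^2
d = 562 * 3.5 / 0.0476 = 41323.53 m

41323.53


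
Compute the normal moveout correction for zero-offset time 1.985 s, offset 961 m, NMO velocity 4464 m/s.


x/Vnmo = 961/4464 = 0.215278
(x/Vnmo)^2 = 0.046345
t0^2 = 3.940225
sqrt(3.940225 + 0.046345) = 1.99664
dt = 1.99664 - 1.985 = 0.01164

0.01164


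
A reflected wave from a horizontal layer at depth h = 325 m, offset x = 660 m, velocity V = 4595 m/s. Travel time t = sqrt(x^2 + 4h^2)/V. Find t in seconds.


x^2 + 4h^2 = 660^2 + 4*325^2 = 435600 + 422500 = 858100
sqrt(858100) = 926.3369
t = 926.3369 / 4595 = 0.2016 s

0.2016


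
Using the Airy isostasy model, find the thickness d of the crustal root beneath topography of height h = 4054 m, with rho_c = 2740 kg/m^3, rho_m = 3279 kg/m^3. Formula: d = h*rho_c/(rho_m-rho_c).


rho_m - rho_c = 3279 - 2740 = 539
d = 4054 * 2740 / 539
= 11107960 / 539
= 20608.46 m

20608.46


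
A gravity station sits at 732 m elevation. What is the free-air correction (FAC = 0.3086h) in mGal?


FAC = 0.3086 * h
= 0.3086 * 732
= 225.8952 mGal

225.8952


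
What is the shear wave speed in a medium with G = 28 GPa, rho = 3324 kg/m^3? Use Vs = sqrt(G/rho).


Convert G to Pa: G = 28e9 Pa
Compute G/rho = 28e9 / 3324 = 8423586.0409
Vs = sqrt(8423586.0409) = 2902.34 m/s

2902.34


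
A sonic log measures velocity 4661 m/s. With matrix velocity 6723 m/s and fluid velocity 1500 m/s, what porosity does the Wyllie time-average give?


1/V - 1/Vm = 1/4661 - 1/6723 = 6.58e-05
1/Vf - 1/Vm = 1/1500 - 1/6723 = 0.00051792
phi = 6.58e-05 / 0.00051792 = 0.1271

0.1271


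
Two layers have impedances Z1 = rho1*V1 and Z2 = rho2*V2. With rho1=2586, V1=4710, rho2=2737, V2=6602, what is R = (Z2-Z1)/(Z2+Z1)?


Z1 = 2586 * 4710 = 12180060
Z2 = 2737 * 6602 = 18069674
R = (18069674 - 12180060) / (18069674 + 12180060) = 5889614 / 30249734 = 0.1947

0.1947


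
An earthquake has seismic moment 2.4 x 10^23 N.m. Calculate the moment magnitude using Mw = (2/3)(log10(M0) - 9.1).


log10(M0) = log10(2.4 x 10^23) = 23.3802
Mw = 2/3 * (23.3802 - 9.1)
= 2/3 * 14.2802
= 9.52

9.52


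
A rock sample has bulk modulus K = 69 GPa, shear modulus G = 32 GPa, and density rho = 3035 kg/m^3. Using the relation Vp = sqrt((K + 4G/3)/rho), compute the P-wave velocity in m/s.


First compute the effective modulus:
K + 4G/3 = 69e9 + 4*32e9/3 = 111666666666.67 Pa
Then divide by density:
111666666666.67 / 3035 = 36792970.8951 Pa/(kg/m^3)
Take the square root:
Vp = sqrt(36792970.8951) = 6065.72 m/s

6065.72


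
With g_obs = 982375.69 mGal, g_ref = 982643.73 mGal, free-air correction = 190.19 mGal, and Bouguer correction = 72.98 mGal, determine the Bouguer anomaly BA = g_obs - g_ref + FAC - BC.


BA = g_obs - g_ref + FAC - BC
= 982375.69 - 982643.73 + 190.19 - 72.98
= -150.83 mGal

-150.83


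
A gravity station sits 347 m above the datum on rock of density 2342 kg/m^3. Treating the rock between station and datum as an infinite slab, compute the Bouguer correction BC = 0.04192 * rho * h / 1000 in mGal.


BC = 0.04192 * rho * h / 1000
= 0.04192 * 2342 * 347 / 1000
= 34.0673 mGal

34.0673


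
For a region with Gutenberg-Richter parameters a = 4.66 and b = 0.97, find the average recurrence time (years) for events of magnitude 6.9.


log10(N) = 4.66 - 0.97*6.9 = -2.033
N = 10^-2.033 = 0.009268
T = 1/N = 1/0.009268 = 107.8947 years

107.8947


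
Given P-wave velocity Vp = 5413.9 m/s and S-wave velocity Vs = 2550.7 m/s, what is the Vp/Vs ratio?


Vp/Vs = 5413.9 / 2550.7
= 2.1225

2.1225


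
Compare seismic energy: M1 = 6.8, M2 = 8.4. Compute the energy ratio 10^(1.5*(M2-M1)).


M2 - M1 = 8.4 - 6.8 = 1.6
1.5 * 1.6 = 2.4
ratio = 10^2.4 = 251.19

251.19


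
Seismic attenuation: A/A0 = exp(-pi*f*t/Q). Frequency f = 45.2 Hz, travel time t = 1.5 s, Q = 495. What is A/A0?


pi*f*t/Q = pi*45.2*1.5/495 = 0.430303
A/A0 = exp(-0.430303) = 0.650312

0.650312


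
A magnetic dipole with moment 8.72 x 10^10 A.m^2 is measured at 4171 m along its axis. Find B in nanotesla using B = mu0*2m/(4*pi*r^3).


m = 8.72 x 10^10 = 87200000000 A.m^2
2m = 174400000000 A.m^2
r^3 = 4171^3 = 72563892211
B = (4pi*10^-7) * 174400000000 / (4*pi * 72563892211) * 1e9
= 219157.503514 / 911864762743.84 * 1e9
= 240.3399 nT

240.3399


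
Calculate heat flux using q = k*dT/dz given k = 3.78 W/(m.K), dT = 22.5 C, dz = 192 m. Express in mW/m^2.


q = k * dT / dz * 1000
= 3.78 * 22.5 / 192 * 1000
= 0.442969 * 1000
= 442.9687 mW/m^2

442.9687


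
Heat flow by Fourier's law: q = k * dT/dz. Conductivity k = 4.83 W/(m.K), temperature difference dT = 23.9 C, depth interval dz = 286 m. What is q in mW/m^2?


q = k * dT / dz * 1000
= 4.83 * 23.9 / 286 * 1000
= 0.403626 * 1000
= 403.6259 mW/m^2

403.6259


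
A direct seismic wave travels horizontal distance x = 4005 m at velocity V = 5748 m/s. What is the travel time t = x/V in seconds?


t = x / V
= 4005 / 5748
= 0.6968 s

0.6968


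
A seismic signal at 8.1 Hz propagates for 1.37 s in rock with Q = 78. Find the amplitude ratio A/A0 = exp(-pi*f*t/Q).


pi*f*t/Q = pi*8.1*1.37/78 = 0.446952
A/A0 = exp(-0.446952) = 0.639575

0.639575


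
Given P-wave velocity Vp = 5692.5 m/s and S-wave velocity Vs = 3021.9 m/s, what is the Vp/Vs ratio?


Vp/Vs = 5692.5 / 3021.9
= 1.8837

1.8837


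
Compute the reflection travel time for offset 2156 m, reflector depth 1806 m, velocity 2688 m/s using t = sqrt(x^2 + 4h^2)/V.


x^2 + 4h^2 = 2156^2 + 4*1806^2 = 4648336 + 13046544 = 17694880
sqrt(17694880) = 4206.5283
t = 4206.5283 / 2688 = 1.5649 s

1.5649


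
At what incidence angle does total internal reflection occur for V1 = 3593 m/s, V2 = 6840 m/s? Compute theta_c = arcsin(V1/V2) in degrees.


V1/V2 = 3593/6840 = 0.525292
theta_c = arcsin(0.525292) = 31.6879 degrees

31.6879


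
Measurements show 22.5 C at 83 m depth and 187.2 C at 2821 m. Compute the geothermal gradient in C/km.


dT = 187.2 - 22.5 = 164.7 C
dz = 2821 - 83 = 2738 m
gradient = dT/dz * 1000 = 164.7/2738 * 1000 = 60.1534 C/km

60.1534


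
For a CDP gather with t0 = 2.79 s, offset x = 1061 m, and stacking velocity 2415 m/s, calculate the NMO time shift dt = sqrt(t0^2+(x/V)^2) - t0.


x/Vnmo = 1061/2415 = 0.439337
(x/Vnmo)^2 = 0.193017
t0^2 = 7.7841
sqrt(7.7841 + 0.193017) = 2.824379
dt = 2.824379 - 2.79 = 0.034379

0.034379


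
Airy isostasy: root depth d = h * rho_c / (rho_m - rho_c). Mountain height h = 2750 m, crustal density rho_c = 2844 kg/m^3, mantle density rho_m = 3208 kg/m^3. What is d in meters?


rho_m - rho_c = 3208 - 2844 = 364
d = 2750 * 2844 / 364
= 7821000 / 364
= 21486.26 m

21486.26


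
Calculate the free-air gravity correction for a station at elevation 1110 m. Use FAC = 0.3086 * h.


FAC = 0.3086 * h
= 0.3086 * 1110
= 342.546 mGal

342.546


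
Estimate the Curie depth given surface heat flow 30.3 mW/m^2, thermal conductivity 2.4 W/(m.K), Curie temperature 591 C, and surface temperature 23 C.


T_Curie - T_surf = 591 - 23 = 568 C
Convert q to W/m^2: 30.3 mW/m^2 = 0.0303 W/m^2
d = 568 * 2.4 / 0.0303 = 44990.1 m

44990.1


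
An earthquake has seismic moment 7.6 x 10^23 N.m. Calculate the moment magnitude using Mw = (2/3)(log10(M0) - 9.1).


log10(M0) = log10(7.6 x 10^23) = 23.8808
Mw = 2/3 * (23.8808 - 9.1)
= 2/3 * 14.7808
= 9.85

9.85


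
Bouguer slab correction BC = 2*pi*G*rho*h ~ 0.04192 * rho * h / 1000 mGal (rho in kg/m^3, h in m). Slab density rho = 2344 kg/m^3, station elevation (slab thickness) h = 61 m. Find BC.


BC = 0.04192 * rho * h / 1000
= 0.04192 * 2344 * 61 / 1000
= 5.9939 mGal

5.9939


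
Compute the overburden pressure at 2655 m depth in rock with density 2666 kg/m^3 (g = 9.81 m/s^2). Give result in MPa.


P = rho * g * z / 1e6
= 2666 * 9.81 * 2655 / 1e6
= 69437436.3 / 1e6
= 69.4374 MPa

69.4374


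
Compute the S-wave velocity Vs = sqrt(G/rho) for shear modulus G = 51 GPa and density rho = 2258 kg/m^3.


Convert G to Pa: G = 51e9 Pa
Compute G/rho = 51e9 / 2258 = 22586359.6103
Vs = sqrt(22586359.6103) = 4752.51 m/s

4752.51


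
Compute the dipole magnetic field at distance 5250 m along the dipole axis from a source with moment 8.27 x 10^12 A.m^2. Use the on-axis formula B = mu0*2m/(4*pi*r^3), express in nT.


m = 8.27 x 10^12 = 8270000000000 A.m^2
2m = 16540000000000 A.m^2
r^3 = 5250^3 = 144703125000
B = (4pi*10^-7) * 16540000000000 / (4*pi * 144703125000) * 1e9
= 20784776.99615 / 1818393097805.94 * 1e9
= 11430.2991 nT

11430.2991


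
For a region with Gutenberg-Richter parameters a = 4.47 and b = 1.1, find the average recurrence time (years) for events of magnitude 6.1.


log10(N) = 4.47 - 1.1*6.1 = -2.24
N = 10^-2.24 = 0.005754
T = 1/N = 1/0.005754 = 173.7801 years

173.7801


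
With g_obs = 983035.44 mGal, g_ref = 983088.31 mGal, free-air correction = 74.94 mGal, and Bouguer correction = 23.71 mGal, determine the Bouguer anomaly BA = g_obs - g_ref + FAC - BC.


BA = g_obs - g_ref + FAC - BC
= 983035.44 - 983088.31 + 74.94 - 23.71
= -1.64 mGal

-1.64


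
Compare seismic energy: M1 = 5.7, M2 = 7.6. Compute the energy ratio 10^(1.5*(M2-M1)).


M2 - M1 = 7.6 - 5.7 = 1.9
1.5 * 1.9 = 2.85
ratio = 10^2.85 = 707.95

707.95


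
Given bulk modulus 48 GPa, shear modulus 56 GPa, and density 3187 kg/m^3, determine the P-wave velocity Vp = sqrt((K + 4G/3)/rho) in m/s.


First compute the effective modulus:
K + 4G/3 = 48e9 + 4*56e9/3 = 122666666666.67 Pa
Then divide by density:
122666666666.67 / 3187 = 38489697.7304 Pa/(kg/m^3)
Take the square root:
Vp = sqrt(38489697.7304) = 6204.01 m/s

6204.01


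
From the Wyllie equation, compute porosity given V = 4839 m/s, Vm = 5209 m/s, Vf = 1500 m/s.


1/V - 1/Vm = 1/4839 - 1/5209 = 1.468e-05
1/Vf - 1/Vm = 1/1500 - 1/5209 = 0.00047469
phi = 1.468e-05 / 0.00047469 = 0.0309

0.0309


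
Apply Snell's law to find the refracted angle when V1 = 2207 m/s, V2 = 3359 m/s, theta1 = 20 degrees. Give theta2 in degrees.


sin(theta1) = sin(20 deg) = 0.34202
sin(theta2) = V2/V1 * sin(theta1) = 3359/2207 * 0.34202 = 0.520546
theta2 = arcsin(0.520546) = 31.3689 degrees

31.3689


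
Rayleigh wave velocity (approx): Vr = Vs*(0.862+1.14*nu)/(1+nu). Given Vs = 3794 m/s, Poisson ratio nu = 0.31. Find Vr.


Numerator factor = 0.862 + 1.14*0.31 = 1.2154
Denominator = 1 + 0.31 = 1.31
Vr = 3794 * 1.2154 / 1.31 = 3520.02 m/s

3520.02


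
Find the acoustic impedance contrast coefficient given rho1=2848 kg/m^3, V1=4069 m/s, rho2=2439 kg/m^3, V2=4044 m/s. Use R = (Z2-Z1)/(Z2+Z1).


Z1 = 2848 * 4069 = 11588512
Z2 = 2439 * 4044 = 9863316
R = (9863316 - 11588512) / (9863316 + 11588512) = -1725196 / 21451828 = -0.0804

-0.0804


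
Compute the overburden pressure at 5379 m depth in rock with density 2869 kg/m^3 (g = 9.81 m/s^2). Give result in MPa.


P = rho * g * z / 1e6
= 2869 * 9.81 * 5379 / 1e6
= 151391363.31 / 1e6
= 151.3914 MPa

151.3914


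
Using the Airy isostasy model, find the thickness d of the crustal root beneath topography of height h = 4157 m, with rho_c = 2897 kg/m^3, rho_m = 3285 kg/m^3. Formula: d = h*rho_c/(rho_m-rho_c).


rho_m - rho_c = 3285 - 2897 = 388
d = 4157 * 2897 / 388
= 12042829 / 388
= 31038.22 m

31038.22


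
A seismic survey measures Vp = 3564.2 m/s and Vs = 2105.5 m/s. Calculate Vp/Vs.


Vp/Vs = 3564.2 / 2105.5
= 1.6928

1.6928


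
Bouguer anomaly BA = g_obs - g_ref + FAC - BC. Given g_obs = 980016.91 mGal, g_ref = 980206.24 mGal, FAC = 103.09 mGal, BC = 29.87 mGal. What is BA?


BA = g_obs - g_ref + FAC - BC
= 980016.91 - 980206.24 + 103.09 - 29.87
= -116.11 mGal

-116.11


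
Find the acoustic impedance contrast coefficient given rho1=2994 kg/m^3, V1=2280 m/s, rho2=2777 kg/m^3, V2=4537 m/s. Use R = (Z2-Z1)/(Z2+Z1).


Z1 = 2994 * 2280 = 6826320
Z2 = 2777 * 4537 = 12599249
R = (12599249 - 6826320) / (12599249 + 6826320) = 5772929 / 19425569 = 0.2972

0.2972


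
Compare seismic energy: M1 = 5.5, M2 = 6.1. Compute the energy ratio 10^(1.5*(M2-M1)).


M2 - M1 = 6.1 - 5.5 = 0.6
1.5 * 0.6 = 0.9
ratio = 10^0.9 = 7.94

7.94


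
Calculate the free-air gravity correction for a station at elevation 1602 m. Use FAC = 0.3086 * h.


FAC = 0.3086 * h
= 0.3086 * 1602
= 494.3772 mGal

494.3772


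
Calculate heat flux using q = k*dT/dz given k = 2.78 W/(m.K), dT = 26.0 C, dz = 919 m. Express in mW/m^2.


q = k * dT / dz * 1000
= 2.78 * 26.0 / 919 * 1000
= 0.078651 * 1000
= 78.6507 mW/m^2

78.6507


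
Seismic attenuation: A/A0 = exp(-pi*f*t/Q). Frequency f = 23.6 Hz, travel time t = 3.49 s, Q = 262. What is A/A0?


pi*f*t/Q = pi*23.6*3.49/262 = 0.987611
A/A0 = exp(-0.987611) = 0.372465

0.372465


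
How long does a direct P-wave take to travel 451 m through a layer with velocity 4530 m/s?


t = x / V
= 451 / 4530
= 0.0996 s

0.0996


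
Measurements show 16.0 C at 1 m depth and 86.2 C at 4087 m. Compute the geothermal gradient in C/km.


dT = 86.2 - 16.0 = 70.2 C
dz = 4087 - 1 = 4086 m
gradient = dT/dz * 1000 = 70.2/4086 * 1000 = 17.1806 C/km

17.1806


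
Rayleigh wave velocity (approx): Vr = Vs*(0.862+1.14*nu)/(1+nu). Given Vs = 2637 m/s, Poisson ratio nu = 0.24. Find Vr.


Numerator factor = 0.862 + 1.14*0.24 = 1.1356
Denominator = 1 + 0.24 = 1.24
Vr = 2637 * 1.1356 / 1.24 = 2414.98 m/s

2414.98


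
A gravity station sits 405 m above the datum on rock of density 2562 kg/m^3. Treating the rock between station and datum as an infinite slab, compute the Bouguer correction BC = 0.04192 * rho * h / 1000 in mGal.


BC = 0.04192 * rho * h / 1000
= 0.04192 * 2562 * 405 / 1000
= 43.4966 mGal

43.4966


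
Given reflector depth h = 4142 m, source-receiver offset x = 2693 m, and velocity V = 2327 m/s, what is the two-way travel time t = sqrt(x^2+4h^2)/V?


x^2 + 4h^2 = 2693^2 + 4*4142^2 = 7252249 + 68624656 = 75876905
sqrt(75876905) = 8710.735
t = 8710.735 / 2327 = 3.7433 s

3.7433


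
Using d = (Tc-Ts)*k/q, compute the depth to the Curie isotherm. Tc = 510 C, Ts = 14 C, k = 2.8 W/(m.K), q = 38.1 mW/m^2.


T_Curie - T_surf = 510 - 14 = 496 C
Convert q to W/m^2: 38.1 mW/m^2 = 0.0381 W/m^2
d = 496 * 2.8 / 0.0381 = 36451.44 m

36451.44


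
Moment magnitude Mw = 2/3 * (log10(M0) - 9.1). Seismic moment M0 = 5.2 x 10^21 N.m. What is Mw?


log10(M0) = log10(5.2 x 10^21) = 21.716
Mw = 2/3 * (21.716 - 9.1)
= 2/3 * 12.616
= 8.41

8.41


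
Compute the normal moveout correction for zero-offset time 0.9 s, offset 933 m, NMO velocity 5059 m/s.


x/Vnmo = 933/5059 = 0.184424
(x/Vnmo)^2 = 0.034012
t0^2 = 0.81
sqrt(0.81 + 0.034012) = 0.918701
dt = 0.918701 - 0.9 = 0.018701

0.018701


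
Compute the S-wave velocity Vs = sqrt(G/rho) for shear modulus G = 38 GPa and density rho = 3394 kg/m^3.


Convert G to Pa: G = 38e9 Pa
Compute G/rho = 38e9 / 3394 = 11196228.6388
Vs = sqrt(11196228.6388) = 3346.08 m/s

3346.08


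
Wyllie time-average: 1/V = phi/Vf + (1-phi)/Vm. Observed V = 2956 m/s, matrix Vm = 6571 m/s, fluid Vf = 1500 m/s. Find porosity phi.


1/V - 1/Vm = 1/2956 - 1/6571 = 0.00018611
1/Vf - 1/Vm = 1/1500 - 1/6571 = 0.00051448
phi = 0.00018611 / 0.00051448 = 0.3617

0.3617


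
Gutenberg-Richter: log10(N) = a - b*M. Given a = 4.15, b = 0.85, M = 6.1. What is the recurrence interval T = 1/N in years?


log10(N) = 4.15 - 0.85*6.1 = -1.035
N = 10^-1.035 = 0.092257
T = 1/N = 1/0.092257 = 10.8393 years

10.8393


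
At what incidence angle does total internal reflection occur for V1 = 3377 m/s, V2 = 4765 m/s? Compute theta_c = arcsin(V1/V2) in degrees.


V1/V2 = 3377/4765 = 0.708709
theta_c = arcsin(0.708709) = 45.13 degrees

45.13


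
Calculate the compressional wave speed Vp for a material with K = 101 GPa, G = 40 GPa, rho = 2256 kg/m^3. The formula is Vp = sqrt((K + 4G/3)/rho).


First compute the effective modulus:
K + 4G/3 = 101e9 + 4*40e9/3 = 154333333333.33 Pa
Then divide by density:
154333333333.33 / 2256 = 68410165.4846 Pa/(kg/m^3)
Take the square root:
Vp = sqrt(68410165.4846) = 8271.04 m/s

8271.04


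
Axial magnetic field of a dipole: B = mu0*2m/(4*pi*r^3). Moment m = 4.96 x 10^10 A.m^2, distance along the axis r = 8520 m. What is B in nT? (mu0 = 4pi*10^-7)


m = 4.96 x 10^10 = 49600000000 A.m^2
2m = 99200000000 A.m^2
r^3 = 8520^3 = 618470208000
B = (4pi*10^-7) * 99200000000 / (4*pi * 618470208000) * 1e9
= 124658.396494 / 7771925847667.81 * 1e9
= 16.0396 nT

16.0396


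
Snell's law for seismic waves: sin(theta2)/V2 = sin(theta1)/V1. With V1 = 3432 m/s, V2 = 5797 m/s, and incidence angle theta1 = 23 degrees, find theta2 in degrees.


sin(theta1) = sin(23 deg) = 0.390731
sin(theta2) = V2/V1 * sin(theta1) = 5797/3432 * 0.390731 = 0.659985
theta2 = arcsin(0.659985) = 41.2987 degrees

41.2987


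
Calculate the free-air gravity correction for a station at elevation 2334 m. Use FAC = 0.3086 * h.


FAC = 0.3086 * h
= 0.3086 * 2334
= 720.2724 mGal

720.2724


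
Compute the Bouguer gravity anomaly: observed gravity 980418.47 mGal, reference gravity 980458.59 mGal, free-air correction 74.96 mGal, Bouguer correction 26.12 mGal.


BA = g_obs - g_ref + FAC - BC
= 980418.47 - 980458.59 + 74.96 - 26.12
= 8.72 mGal

8.72


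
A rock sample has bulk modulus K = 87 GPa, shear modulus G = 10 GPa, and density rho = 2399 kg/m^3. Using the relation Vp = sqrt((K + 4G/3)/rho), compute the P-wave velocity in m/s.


First compute the effective modulus:
K + 4G/3 = 87e9 + 4*10e9/3 = 100333333333.33 Pa
Then divide by density:
100333333333.33 / 2399 = 41822981.798 Pa/(kg/m^3)
Take the square root:
Vp = sqrt(41822981.798) = 6467.07 m/s

6467.07


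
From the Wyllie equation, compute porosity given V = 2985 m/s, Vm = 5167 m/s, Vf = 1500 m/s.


1/V - 1/Vm = 1/2985 - 1/5167 = 0.00014147
1/Vf - 1/Vm = 1/1500 - 1/5167 = 0.00047313
phi = 0.00014147 / 0.00047313 = 0.299

0.299


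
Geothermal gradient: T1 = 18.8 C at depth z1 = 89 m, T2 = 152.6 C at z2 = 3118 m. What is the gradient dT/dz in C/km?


dT = 152.6 - 18.8 = 133.8 C
dz = 3118 - 89 = 3029 m
gradient = dT/dz * 1000 = 133.8/3029 * 1000 = 44.173 C/km

44.173


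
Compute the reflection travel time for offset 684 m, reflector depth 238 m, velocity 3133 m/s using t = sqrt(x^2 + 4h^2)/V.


x^2 + 4h^2 = 684^2 + 4*238^2 = 467856 + 226576 = 694432
sqrt(694432) = 833.3259
t = 833.3259 / 3133 = 0.266 s

0.266


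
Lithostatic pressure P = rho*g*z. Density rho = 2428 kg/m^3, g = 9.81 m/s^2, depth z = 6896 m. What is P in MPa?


P = rho * g * z / 1e6
= 2428 * 9.81 * 6896 / 1e6
= 164253617.28 / 1e6
= 164.2536 MPa

164.2536


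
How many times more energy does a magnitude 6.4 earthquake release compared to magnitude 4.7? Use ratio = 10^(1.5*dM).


M2 - M1 = 6.4 - 4.7 = 1.7
1.5 * 1.7 = 2.55
ratio = 10^2.55 = 354.81

354.81


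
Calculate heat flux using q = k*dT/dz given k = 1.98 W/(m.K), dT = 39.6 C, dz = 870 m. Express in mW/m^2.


q = k * dT / dz * 1000
= 1.98 * 39.6 / 870 * 1000
= 0.090124 * 1000
= 90.1241 mW/m^2

90.1241


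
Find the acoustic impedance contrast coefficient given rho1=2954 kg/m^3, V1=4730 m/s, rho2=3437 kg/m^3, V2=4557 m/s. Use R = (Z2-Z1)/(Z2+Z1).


Z1 = 2954 * 4730 = 13972420
Z2 = 3437 * 4557 = 15662409
R = (15662409 - 13972420) / (15662409 + 13972420) = 1689989 / 29634829 = 0.057

0.057


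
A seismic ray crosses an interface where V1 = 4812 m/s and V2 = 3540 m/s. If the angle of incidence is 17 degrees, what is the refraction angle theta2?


sin(theta1) = sin(17 deg) = 0.292372
sin(theta2) = V2/V1 * sin(theta1) = 3540/4812 * 0.292372 = 0.215086
theta2 = arcsin(0.215086) = 12.4206 degrees

12.4206


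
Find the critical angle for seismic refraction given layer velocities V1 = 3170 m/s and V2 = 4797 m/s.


V1/V2 = 3170/4797 = 0.66083
theta_c = arcsin(0.66083) = 41.3632 degrees

41.3632


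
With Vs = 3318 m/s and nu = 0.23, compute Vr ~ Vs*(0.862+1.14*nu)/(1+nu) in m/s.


Numerator factor = 0.862 + 1.14*0.23 = 1.1242
Denominator = 1 + 0.23 = 1.23
Vr = 3318 * 1.1242 / 1.23 = 3032.6 m/s

3032.6


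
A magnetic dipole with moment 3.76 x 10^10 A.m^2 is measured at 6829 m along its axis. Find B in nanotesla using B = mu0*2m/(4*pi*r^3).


m = 3.76 x 10^10 = 37600000000 A.m^2
2m = 75200000000 A.m^2
r^3 = 6829^3 = 318472060789
B = (4pi*10^-7) * 75200000000 / (4*pi * 318472060789) * 1e9
= 94499.10702 / 4002037946193.3 * 1e9
= 23.6127 nT

23.6127


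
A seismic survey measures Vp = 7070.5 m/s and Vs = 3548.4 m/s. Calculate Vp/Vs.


Vp/Vs = 7070.5 / 3548.4
= 1.9926

1.9926


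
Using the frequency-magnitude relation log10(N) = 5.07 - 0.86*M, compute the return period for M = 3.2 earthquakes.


log10(N) = 5.07 - 0.86*3.2 = 2.318
N = 10^2.318 = 207.969669
T = 1/N = 1/207.969669 = 0.0048 years

0.0048


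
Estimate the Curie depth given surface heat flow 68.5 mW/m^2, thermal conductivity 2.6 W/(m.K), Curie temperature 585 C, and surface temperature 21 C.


T_Curie - T_surf = 585 - 21 = 564 C
Convert q to W/m^2: 68.5 mW/m^2 = 0.0685 W/m^2
d = 564 * 2.6 / 0.0685 = 21407.3 m

21407.3


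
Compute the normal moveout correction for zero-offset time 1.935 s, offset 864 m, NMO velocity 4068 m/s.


x/Vnmo = 864/4068 = 0.212389
(x/Vnmo)^2 = 0.045109
t0^2 = 3.744225
sqrt(3.744225 + 0.045109) = 1.946621
dt = 1.946621 - 1.935 = 0.011621

0.011621


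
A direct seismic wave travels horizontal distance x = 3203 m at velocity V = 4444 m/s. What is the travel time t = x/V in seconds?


t = x / V
= 3203 / 4444
= 0.7207 s

0.7207


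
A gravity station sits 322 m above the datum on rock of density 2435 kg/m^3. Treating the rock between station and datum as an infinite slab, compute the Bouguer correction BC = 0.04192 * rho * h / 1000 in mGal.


BC = 0.04192 * rho * h / 1000
= 0.04192 * 2435 * 322 / 1000
= 32.8682 mGal

32.8682


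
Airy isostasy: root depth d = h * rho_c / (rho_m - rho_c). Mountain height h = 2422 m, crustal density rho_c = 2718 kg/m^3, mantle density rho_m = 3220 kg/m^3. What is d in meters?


rho_m - rho_c = 3220 - 2718 = 502
d = 2422 * 2718 / 502
= 6582996 / 502
= 13113.54 m

13113.54


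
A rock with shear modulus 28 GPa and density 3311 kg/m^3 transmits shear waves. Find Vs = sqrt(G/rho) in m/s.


Convert G to Pa: G = 28e9 Pa
Compute G/rho = 28e9 / 3311 = 8456659.6195
Vs = sqrt(8456659.6195) = 2908.03 m/s

2908.03


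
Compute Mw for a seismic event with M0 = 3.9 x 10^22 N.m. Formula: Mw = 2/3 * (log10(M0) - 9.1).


log10(M0) = log10(3.9 x 10^22) = 22.5911
Mw = 2/3 * (22.5911 - 9.1)
= 2/3 * 13.4911
= 8.99

8.99


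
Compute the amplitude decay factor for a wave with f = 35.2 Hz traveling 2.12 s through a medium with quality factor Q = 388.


pi*f*t/Q = pi*35.2*2.12/388 = 0.604222
A/A0 = exp(-0.604222) = 0.546499

0.546499


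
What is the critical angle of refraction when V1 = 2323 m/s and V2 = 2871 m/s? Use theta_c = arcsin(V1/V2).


V1/V2 = 2323/2871 = 0.809126
theta_c = arcsin(0.809126) = 54.0106 degrees

54.0106


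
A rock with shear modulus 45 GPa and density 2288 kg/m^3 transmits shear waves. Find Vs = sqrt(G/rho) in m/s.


Convert G to Pa: G = 45e9 Pa
Compute G/rho = 45e9 / 2288 = 19667832.1678
Vs = sqrt(19667832.1678) = 4434.84 m/s

4434.84


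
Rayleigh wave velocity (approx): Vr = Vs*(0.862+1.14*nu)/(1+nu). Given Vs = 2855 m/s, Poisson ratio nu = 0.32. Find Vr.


Numerator factor = 0.862 + 1.14*0.32 = 1.2268
Denominator = 1 + 0.32 = 1.32
Vr = 2855 * 1.2268 / 1.32 = 2653.42 m/s

2653.42


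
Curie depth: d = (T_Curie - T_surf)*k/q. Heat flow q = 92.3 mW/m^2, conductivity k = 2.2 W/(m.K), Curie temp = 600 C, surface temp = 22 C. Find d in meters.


T_Curie - T_surf = 600 - 22 = 578 C
Convert q to W/m^2: 92.3 mW/m^2 = 0.0923 W/m^2
d = 578 * 2.2 / 0.0923 = 13776.81 m

13776.81


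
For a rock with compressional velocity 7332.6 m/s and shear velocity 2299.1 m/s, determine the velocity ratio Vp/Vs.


Vp/Vs = 7332.6 / 2299.1
= 3.1893

3.1893


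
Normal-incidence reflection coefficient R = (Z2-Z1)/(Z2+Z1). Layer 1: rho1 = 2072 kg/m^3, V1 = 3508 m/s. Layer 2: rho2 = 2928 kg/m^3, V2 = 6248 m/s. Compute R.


Z1 = 2072 * 3508 = 7268576
Z2 = 2928 * 6248 = 18294144
R = (18294144 - 7268576) / (18294144 + 7268576) = 11025568 / 25562720 = 0.4313

0.4313


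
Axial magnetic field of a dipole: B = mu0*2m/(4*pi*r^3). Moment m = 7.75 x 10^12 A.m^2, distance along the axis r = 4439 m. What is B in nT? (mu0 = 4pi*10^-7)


m = 7.75 x 10^12 = 7750000000000 A.m^2
2m = 15500000000000 A.m^2
r^3 = 4439^3 = 87469256519
B = (4pi*10^-7) * 15500000000000 / (4*pi * 87469256519) * 1e9
= 19477874.452257 / 1099171094780.21 * 1e9
= 17720.5119 nT

17720.5119


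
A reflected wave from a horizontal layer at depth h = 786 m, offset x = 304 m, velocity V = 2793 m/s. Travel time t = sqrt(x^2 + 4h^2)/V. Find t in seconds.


x^2 + 4h^2 = 304^2 + 4*786^2 = 92416 + 2471184 = 2563600
sqrt(2563600) = 1601.1246
t = 1601.1246 / 2793 = 0.5733 s

0.5733


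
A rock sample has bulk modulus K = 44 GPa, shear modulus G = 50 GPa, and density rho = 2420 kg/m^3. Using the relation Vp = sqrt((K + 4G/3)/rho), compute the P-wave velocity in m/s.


First compute the effective modulus:
K + 4G/3 = 44e9 + 4*50e9/3 = 110666666666.67 Pa
Then divide by density:
110666666666.67 / 2420 = 45730027.5482 Pa/(kg/m^3)
Take the square root:
Vp = sqrt(45730027.5482) = 6762.4 m/s

6762.4


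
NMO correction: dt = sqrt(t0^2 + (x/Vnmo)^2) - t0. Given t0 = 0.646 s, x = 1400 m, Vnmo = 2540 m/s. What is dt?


x/Vnmo = 1400/2540 = 0.551181
(x/Vnmo)^2 = 0.303801
t0^2 = 0.417316
sqrt(0.417316 + 0.303801) = 0.849186
dt = 0.849186 - 0.646 = 0.203186

0.203186


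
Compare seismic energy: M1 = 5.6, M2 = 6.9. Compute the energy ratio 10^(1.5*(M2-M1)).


M2 - M1 = 6.9 - 5.6 = 1.3
1.5 * 1.3 = 1.95
ratio = 10^1.95 = 89.13

89.13


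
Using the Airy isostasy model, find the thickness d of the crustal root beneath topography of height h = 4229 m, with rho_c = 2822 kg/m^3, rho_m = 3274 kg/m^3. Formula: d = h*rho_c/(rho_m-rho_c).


rho_m - rho_c = 3274 - 2822 = 452
d = 4229 * 2822 / 452
= 11934238 / 452
= 26403.18 m

26403.18


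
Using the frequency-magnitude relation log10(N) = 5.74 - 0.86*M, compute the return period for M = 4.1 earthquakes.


log10(N) = 5.74 - 0.86*4.1 = 2.214
N = 10^2.214 = 163.681652
T = 1/N = 1/163.681652 = 0.0061 years

0.0061


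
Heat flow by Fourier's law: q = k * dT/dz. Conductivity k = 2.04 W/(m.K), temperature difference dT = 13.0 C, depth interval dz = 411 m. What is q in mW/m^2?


q = k * dT / dz * 1000
= 2.04 * 13.0 / 411 * 1000
= 0.064526 * 1000
= 64.5255 mW/m^2

64.5255


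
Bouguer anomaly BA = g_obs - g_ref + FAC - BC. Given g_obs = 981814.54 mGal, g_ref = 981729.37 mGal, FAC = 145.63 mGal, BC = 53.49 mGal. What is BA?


BA = g_obs - g_ref + FAC - BC
= 981814.54 - 981729.37 + 145.63 - 53.49
= 177.31 mGal

177.31


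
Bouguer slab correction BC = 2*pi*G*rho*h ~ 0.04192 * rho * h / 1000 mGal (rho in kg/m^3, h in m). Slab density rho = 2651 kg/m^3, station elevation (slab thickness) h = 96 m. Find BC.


BC = 0.04192 * rho * h / 1000
= 0.04192 * 2651 * 96 / 1000
= 10.6685 mGal

10.6685


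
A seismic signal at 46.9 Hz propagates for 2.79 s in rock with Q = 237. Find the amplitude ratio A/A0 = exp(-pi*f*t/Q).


pi*f*t/Q = pi*46.9*2.79/237 = 1.734517
A/A0 = exp(-1.734517) = 0.176485

0.176485


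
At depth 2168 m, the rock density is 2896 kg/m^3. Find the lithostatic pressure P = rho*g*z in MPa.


P = rho * g * z / 1e6
= 2896 * 9.81 * 2168 / 1e6
= 61592359.68 / 1e6
= 61.5924 MPa

61.5924


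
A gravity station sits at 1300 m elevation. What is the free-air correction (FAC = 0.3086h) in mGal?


FAC = 0.3086 * h
= 0.3086 * 1300
= 401.18 mGal

401.18


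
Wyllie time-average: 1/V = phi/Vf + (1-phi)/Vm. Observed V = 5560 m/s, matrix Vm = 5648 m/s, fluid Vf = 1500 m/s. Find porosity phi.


1/V - 1/Vm = 1/5560 - 1/5648 = 2.8e-06
1/Vf - 1/Vm = 1/1500 - 1/5648 = 0.00048961
phi = 2.8e-06 / 0.00048961 = 0.0057

0.0057


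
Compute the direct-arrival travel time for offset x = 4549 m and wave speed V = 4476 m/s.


t = x / V
= 4549 / 4476
= 1.0163 s

1.0163


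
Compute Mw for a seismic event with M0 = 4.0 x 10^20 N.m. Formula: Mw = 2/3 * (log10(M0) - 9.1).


log10(M0) = log10(4.0 x 10^20) = 20.6021
Mw = 2/3 * (20.6021 - 9.1)
= 2/3 * 11.5021
= 7.67

7.67


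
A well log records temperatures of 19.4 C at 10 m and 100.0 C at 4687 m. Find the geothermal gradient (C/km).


dT = 100.0 - 19.4 = 80.6 C
dz = 4687 - 10 = 4677 m
gradient = dT/dz * 1000 = 80.6/4677 * 1000 = 17.2333 C/km

17.2333


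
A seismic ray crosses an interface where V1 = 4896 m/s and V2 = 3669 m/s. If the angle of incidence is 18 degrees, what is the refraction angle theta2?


sin(theta1) = sin(18 deg) = 0.309017
sin(theta2) = V2/V1 * sin(theta1) = 3669/4896 * 0.309017 = 0.231573
theta2 = arcsin(0.231573) = 13.3897 degrees

13.3897


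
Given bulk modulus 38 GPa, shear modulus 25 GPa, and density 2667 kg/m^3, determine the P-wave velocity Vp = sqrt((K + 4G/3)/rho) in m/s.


First compute the effective modulus:
K + 4G/3 = 38e9 + 4*25e9/3 = 71333333333.33 Pa
Then divide by density:
71333333333.33 / 2667 = 26746656.6679 Pa/(kg/m^3)
Take the square root:
Vp = sqrt(26746656.6679) = 5171.72 m/s

5171.72


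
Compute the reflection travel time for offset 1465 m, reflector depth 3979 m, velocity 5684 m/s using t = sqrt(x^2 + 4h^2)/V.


x^2 + 4h^2 = 1465^2 + 4*3979^2 = 2146225 + 63329764 = 65475989
sqrt(65475989) = 8091.7235
t = 8091.7235 / 5684 = 1.4236 s

1.4236


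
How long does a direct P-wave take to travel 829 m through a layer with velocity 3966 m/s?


t = x / V
= 829 / 3966
= 0.209 s

0.209


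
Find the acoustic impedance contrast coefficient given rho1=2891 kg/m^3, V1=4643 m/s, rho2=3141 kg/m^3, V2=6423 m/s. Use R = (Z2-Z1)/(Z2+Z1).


Z1 = 2891 * 4643 = 13422913
Z2 = 3141 * 6423 = 20174643
R = (20174643 - 13422913) / (20174643 + 13422913) = 6751730 / 33597556 = 0.201

0.201


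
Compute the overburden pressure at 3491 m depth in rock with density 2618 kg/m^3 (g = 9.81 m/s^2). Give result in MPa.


P = rho * g * z / 1e6
= 2618 * 9.81 * 3491 / 1e6
= 89657886.78 / 1e6
= 89.6579 MPa

89.6579


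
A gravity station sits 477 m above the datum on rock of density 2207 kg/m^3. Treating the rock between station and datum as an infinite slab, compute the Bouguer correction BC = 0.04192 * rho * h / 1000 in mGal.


BC = 0.04192 * rho * h / 1000
= 0.04192 * 2207 * 477 / 1000
= 44.1308 mGal

44.1308


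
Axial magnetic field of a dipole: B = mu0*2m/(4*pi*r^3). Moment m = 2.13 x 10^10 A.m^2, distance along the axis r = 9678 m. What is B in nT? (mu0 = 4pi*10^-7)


m = 2.13 x 10^10 = 21300000000 A.m^2
2m = 42600000000 A.m^2
r^3 = 9678^3 = 906477133752
B = (4pi*10^-7) * 42600000000 / (4*pi * 906477133752) * 1e9
= 53532.738817 / 11391127616169.66 * 1e9
= 4.6995 nT

4.6995


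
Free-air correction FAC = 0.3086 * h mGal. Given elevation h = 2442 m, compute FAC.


FAC = 0.3086 * h
= 0.3086 * 2442
= 753.6012 mGal

753.6012


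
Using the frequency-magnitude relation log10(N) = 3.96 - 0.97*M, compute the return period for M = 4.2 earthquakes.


log10(N) = 3.96 - 0.97*4.2 = -0.114
N = 10^-0.114 = 0.76913
T = 1/N = 1/0.76913 = 1.3002 years

1.3002


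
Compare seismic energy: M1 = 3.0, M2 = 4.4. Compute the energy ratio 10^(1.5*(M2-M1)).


M2 - M1 = 4.4 - 3.0 = 1.4
1.5 * 1.4 = 2.1
ratio = 10^2.1 = 125.89

125.89


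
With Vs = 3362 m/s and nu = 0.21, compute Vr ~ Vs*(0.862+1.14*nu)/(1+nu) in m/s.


Numerator factor = 0.862 + 1.14*0.21 = 1.1014
Denominator = 1 + 0.21 = 1.21
Vr = 3362 * 1.1014 / 1.21 = 3060.25 m/s

3060.25


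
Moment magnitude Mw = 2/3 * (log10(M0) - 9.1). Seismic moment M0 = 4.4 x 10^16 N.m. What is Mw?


log10(M0) = log10(4.4 x 10^16) = 16.6435
Mw = 2/3 * (16.6435 - 9.1)
= 2/3 * 7.5435
= 5.03

5.03


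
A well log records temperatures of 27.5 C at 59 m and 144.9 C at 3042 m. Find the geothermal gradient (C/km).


dT = 144.9 - 27.5 = 117.4 C
dz = 3042 - 59 = 2983 m
gradient = dT/dz * 1000 = 117.4/2983 * 1000 = 39.3564 C/km

39.3564


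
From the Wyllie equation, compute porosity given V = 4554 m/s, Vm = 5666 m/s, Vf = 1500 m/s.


1/V - 1/Vm = 1/4554 - 1/5666 = 4.31e-05
1/Vf - 1/Vm = 1/1500 - 1/5666 = 0.00049018
phi = 4.31e-05 / 0.00049018 = 0.0879

0.0879


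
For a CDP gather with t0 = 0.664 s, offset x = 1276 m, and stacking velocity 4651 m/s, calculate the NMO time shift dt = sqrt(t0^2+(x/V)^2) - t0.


x/Vnmo = 1276/4651 = 0.27435
(x/Vnmo)^2 = 0.075268
t0^2 = 0.440896
sqrt(0.440896 + 0.075268) = 0.718445
dt = 0.718445 - 0.664 = 0.054445

0.054445


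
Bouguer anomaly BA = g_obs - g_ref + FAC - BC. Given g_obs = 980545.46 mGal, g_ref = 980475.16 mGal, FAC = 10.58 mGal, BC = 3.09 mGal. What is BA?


BA = g_obs - g_ref + FAC - BC
= 980545.46 - 980475.16 + 10.58 - 3.09
= 77.79 mGal

77.79


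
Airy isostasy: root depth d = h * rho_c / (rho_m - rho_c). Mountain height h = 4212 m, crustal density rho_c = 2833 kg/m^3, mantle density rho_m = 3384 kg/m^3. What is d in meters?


rho_m - rho_c = 3384 - 2833 = 551
d = 4212 * 2833 / 551
= 11932596 / 551
= 21656.25 m

21656.25


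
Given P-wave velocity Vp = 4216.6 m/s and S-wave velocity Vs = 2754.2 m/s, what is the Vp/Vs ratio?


Vp/Vs = 4216.6 / 2754.2
= 1.531

1.531


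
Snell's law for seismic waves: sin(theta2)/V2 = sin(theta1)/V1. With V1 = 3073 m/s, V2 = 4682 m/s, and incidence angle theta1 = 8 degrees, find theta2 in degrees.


sin(theta1) = sin(8 deg) = 0.139173
sin(theta2) = V2/V1 * sin(theta1) = 4682/3073 * 0.139173 = 0.212043
theta2 = arcsin(0.212043) = 12.2421 degrees

12.2421


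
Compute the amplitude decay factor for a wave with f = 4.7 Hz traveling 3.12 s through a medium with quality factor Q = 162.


pi*f*t/Q = pi*4.7*3.12/162 = 0.284372
A/A0 = exp(-0.284372) = 0.752486

0.752486


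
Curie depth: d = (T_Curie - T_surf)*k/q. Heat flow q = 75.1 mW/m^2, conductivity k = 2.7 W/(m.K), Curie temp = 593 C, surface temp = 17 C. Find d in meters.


T_Curie - T_surf = 593 - 17 = 576 C
Convert q to W/m^2: 75.1 mW/m^2 = 0.0751 W/m^2
d = 576 * 2.7 / 0.0751 = 20708.39 m

20708.39


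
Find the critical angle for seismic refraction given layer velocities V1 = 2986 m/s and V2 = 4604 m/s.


V1/V2 = 2986/4604 = 0.648566
theta_c = arcsin(0.648566) = 40.4336 degrees

40.4336


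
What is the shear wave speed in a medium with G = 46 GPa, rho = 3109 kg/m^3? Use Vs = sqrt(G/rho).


Convert G to Pa: G = 46e9 Pa
Compute G/rho = 46e9 / 3109 = 14795754.2618
Vs = sqrt(14795754.2618) = 3846.52 m/s

3846.52


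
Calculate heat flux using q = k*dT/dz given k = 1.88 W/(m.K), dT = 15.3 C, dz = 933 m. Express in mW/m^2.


q = k * dT / dz * 1000
= 1.88 * 15.3 / 933 * 1000
= 0.03083 * 1000
= 30.8296 mW/m^2

30.8296


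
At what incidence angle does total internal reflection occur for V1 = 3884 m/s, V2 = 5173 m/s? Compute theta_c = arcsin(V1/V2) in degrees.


V1/V2 = 3884/5173 = 0.750822
theta_c = arcsin(0.750822) = 48.6616 degrees

48.6616


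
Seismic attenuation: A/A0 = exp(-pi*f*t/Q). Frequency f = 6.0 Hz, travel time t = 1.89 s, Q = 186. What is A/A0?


pi*f*t/Q = pi*6.0*1.89/186 = 0.191536
A/A0 = exp(-0.191536) = 0.82569

0.82569


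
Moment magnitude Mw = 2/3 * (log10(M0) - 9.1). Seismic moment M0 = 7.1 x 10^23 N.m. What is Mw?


log10(M0) = log10(7.1 x 10^23) = 23.8513
Mw = 2/3 * (23.8513 - 9.1)
= 2/3 * 14.7513
= 9.83

9.83


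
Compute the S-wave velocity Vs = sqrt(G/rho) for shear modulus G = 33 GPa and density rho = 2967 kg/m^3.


Convert G to Pa: G = 33e9 Pa
Compute G/rho = 33e9 / 2967 = 11122345.8038
Vs = sqrt(11122345.8038) = 3335.02 m/s

3335.02


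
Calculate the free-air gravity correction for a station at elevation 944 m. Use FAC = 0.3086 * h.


FAC = 0.3086 * h
= 0.3086 * 944
= 291.3184 mGal

291.3184


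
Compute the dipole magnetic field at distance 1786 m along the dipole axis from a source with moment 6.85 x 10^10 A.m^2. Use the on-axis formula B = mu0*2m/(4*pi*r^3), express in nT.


m = 6.85 x 10^10 = 68500000000 A.m^2
2m = 137000000000 A.m^2
r^3 = 1786^3 = 5696975656
B = (4pi*10^-7) * 137000000000 / (4*pi * 5696975656) * 1e9
= 172159.277417 / 71590307474.28 * 1e9
= 2404.7847 nT

2404.7847


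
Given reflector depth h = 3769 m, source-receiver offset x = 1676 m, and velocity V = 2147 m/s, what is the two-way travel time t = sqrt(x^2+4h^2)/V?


x^2 + 4h^2 = 1676^2 + 4*3769^2 = 2808976 + 56821444 = 59630420
sqrt(59630420) = 7722.0736
t = 7722.0736 / 2147 = 3.5967 s

3.5967


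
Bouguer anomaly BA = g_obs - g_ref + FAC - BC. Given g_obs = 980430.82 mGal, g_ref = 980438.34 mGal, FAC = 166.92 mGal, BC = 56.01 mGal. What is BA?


BA = g_obs - g_ref + FAC - BC
= 980430.82 - 980438.34 + 166.92 - 56.01
= 103.39 mGal

103.39


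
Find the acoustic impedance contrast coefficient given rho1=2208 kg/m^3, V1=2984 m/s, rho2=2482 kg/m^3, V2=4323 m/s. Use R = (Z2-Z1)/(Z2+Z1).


Z1 = 2208 * 2984 = 6588672
Z2 = 2482 * 4323 = 10729686
R = (10729686 - 6588672) / (10729686 + 6588672) = 4141014 / 17318358 = 0.2391

0.2391


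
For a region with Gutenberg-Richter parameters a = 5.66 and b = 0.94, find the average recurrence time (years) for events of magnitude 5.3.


log10(N) = 5.66 - 0.94*5.3 = 0.678
N = 10^0.678 = 4.76431
T = 1/N = 1/4.76431 = 0.2099 years

0.2099


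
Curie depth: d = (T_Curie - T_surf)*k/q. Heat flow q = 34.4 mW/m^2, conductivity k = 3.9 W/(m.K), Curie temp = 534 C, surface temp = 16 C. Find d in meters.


T_Curie - T_surf = 534 - 16 = 518 C
Convert q to W/m^2: 34.4 mW/m^2 = 0.0344 W/m^2
d = 518 * 3.9 / 0.0344 = 58726.74 m

58726.74


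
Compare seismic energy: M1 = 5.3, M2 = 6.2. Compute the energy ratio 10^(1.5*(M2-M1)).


M2 - M1 = 6.2 - 5.3 = 0.9
1.5 * 0.9 = 1.35
ratio = 10^1.35 = 22.39

22.39


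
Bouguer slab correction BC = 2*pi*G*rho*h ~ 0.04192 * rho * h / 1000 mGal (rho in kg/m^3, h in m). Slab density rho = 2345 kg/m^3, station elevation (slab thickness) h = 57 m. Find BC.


BC = 0.04192 * rho * h / 1000
= 0.04192 * 2345 * 57 / 1000
= 5.6032 mGal

5.6032


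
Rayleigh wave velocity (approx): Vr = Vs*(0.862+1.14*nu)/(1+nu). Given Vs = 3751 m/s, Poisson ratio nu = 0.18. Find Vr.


Numerator factor = 0.862 + 1.14*0.18 = 1.0672
Denominator = 1 + 0.18 = 1.18
Vr = 3751 * 1.0672 / 1.18 = 3392.43 m/s

3392.43


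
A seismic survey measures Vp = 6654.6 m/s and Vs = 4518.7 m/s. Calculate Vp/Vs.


Vp/Vs = 6654.6 / 4518.7
= 1.4727

1.4727


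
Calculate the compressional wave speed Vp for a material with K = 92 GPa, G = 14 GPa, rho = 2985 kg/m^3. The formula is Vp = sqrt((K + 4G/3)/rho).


First compute the effective modulus:
K + 4G/3 = 92e9 + 4*14e9/3 = 110666666666.67 Pa
Then divide by density:
110666666666.67 / 2985 = 37074260.1898 Pa/(kg/m^3)
Take the square root:
Vp = sqrt(37074260.1898) = 6088.86 m/s

6088.86


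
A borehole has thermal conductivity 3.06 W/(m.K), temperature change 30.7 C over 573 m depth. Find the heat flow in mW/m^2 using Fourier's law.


q = k * dT / dz * 1000
= 3.06 * 30.7 / 573 * 1000
= 0.163948 * 1000
= 163.9476 mW/m^2

163.9476


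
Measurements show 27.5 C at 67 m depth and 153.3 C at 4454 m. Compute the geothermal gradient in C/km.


dT = 153.3 - 27.5 = 125.8 C
dz = 4454 - 67 = 4387 m
gradient = dT/dz * 1000 = 125.8/4387 * 1000 = 28.6756 C/km

28.6756


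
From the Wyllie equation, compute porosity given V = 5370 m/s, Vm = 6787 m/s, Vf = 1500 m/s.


1/V - 1/Vm = 1/5370 - 1/6787 = 3.888e-05
1/Vf - 1/Vm = 1/1500 - 1/6787 = 0.00051933
phi = 3.888e-05 / 0.00051933 = 0.0749

0.0749
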